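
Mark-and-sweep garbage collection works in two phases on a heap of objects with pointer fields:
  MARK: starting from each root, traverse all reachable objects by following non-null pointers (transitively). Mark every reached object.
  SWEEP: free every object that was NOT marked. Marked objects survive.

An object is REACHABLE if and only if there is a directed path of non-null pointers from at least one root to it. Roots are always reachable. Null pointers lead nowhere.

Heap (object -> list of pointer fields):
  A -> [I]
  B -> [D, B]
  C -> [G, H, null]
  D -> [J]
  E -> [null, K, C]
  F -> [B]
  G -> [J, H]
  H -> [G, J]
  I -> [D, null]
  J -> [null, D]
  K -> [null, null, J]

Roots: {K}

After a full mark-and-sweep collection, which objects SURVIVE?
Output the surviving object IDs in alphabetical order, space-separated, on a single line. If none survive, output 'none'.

Answer: D J K

Derivation:
Roots: K
Mark K: refs=null null J, marked=K
Mark J: refs=null D, marked=J K
Mark D: refs=J, marked=D J K
Unmarked (collected): A B C E F G H I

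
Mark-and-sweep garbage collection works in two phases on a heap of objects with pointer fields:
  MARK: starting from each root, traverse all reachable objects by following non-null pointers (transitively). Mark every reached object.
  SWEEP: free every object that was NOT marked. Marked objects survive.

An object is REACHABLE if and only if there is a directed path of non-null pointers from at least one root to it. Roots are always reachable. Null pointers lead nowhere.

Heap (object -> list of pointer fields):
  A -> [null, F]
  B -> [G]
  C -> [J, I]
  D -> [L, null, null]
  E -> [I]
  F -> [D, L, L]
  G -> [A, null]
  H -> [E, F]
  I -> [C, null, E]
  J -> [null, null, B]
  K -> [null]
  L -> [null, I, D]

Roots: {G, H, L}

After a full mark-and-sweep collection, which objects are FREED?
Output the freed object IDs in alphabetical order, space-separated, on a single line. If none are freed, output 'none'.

Roots: G H L
Mark G: refs=A null, marked=G
Mark H: refs=E F, marked=G H
Mark L: refs=null I D, marked=G H L
Mark A: refs=null F, marked=A G H L
Mark E: refs=I, marked=A E G H L
Mark F: refs=D L L, marked=A E F G H L
Mark I: refs=C null E, marked=A E F G H I L
Mark D: refs=L null null, marked=A D E F G H I L
Mark C: refs=J I, marked=A C D E F G H I L
Mark J: refs=null null B, marked=A C D E F G H I J L
Mark B: refs=G, marked=A B C D E F G H I J L
Unmarked (collected): K

Answer: K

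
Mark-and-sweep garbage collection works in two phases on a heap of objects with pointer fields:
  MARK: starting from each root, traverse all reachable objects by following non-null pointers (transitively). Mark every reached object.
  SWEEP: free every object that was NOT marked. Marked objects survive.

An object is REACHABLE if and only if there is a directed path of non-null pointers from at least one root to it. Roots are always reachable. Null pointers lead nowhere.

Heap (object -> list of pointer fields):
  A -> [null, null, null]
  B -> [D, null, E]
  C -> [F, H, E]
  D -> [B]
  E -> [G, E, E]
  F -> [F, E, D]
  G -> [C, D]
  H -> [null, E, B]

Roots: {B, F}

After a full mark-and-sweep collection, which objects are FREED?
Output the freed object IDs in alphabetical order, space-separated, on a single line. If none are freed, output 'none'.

Roots: B F
Mark B: refs=D null E, marked=B
Mark F: refs=F E D, marked=B F
Mark D: refs=B, marked=B D F
Mark E: refs=G E E, marked=B D E F
Mark G: refs=C D, marked=B D E F G
Mark C: refs=F H E, marked=B C D E F G
Mark H: refs=null E B, marked=B C D E F G H
Unmarked (collected): A

Answer: A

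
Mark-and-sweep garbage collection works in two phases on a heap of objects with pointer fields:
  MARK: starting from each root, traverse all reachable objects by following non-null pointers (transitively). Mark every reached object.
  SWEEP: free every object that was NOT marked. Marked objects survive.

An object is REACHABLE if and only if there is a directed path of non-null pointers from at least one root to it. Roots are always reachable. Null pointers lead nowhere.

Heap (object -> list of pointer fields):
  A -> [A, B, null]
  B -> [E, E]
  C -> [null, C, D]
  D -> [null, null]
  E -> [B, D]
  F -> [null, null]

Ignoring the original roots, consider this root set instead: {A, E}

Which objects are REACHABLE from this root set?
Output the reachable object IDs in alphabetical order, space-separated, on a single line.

Answer: A B D E

Derivation:
Roots: A E
Mark A: refs=A B null, marked=A
Mark E: refs=B D, marked=A E
Mark B: refs=E E, marked=A B E
Mark D: refs=null null, marked=A B D E
Unmarked (collected): C F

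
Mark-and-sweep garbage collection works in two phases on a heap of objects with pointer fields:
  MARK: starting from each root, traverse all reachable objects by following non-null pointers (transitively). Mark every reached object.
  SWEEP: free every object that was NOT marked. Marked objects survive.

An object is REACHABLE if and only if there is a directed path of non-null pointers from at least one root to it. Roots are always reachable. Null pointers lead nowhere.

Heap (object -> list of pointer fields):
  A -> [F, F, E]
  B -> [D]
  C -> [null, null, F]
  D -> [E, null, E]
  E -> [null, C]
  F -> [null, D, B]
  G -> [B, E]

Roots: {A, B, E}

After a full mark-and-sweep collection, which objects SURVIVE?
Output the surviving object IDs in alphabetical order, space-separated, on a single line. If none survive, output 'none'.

Roots: A B E
Mark A: refs=F F E, marked=A
Mark B: refs=D, marked=A B
Mark E: refs=null C, marked=A B E
Mark F: refs=null D B, marked=A B E F
Mark D: refs=E null E, marked=A B D E F
Mark C: refs=null null F, marked=A B C D E F
Unmarked (collected): G

Answer: A B C D E F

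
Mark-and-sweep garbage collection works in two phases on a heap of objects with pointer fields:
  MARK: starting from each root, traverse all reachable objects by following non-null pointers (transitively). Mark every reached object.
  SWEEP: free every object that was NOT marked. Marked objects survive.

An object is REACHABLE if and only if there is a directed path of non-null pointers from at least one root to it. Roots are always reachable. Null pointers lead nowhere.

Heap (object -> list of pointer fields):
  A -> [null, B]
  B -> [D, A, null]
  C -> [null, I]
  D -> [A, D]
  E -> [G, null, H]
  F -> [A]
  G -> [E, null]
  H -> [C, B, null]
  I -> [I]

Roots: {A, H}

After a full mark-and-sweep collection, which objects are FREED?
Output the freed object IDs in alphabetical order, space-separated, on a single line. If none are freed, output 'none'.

Answer: E F G

Derivation:
Roots: A H
Mark A: refs=null B, marked=A
Mark H: refs=C B null, marked=A H
Mark B: refs=D A null, marked=A B H
Mark C: refs=null I, marked=A B C H
Mark D: refs=A D, marked=A B C D H
Mark I: refs=I, marked=A B C D H I
Unmarked (collected): E F G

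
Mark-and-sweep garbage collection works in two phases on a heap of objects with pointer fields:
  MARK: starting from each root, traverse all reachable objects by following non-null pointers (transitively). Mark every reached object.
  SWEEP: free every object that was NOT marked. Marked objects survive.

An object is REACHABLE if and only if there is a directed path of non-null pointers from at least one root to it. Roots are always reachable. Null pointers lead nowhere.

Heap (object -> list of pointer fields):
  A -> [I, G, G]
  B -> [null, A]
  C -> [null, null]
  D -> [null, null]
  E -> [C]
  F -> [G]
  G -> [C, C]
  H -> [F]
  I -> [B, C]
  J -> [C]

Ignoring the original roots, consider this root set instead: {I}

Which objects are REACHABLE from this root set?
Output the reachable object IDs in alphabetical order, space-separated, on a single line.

Roots: I
Mark I: refs=B C, marked=I
Mark B: refs=null A, marked=B I
Mark C: refs=null null, marked=B C I
Mark A: refs=I G G, marked=A B C I
Mark G: refs=C C, marked=A B C G I
Unmarked (collected): D E F H J

Answer: A B C G I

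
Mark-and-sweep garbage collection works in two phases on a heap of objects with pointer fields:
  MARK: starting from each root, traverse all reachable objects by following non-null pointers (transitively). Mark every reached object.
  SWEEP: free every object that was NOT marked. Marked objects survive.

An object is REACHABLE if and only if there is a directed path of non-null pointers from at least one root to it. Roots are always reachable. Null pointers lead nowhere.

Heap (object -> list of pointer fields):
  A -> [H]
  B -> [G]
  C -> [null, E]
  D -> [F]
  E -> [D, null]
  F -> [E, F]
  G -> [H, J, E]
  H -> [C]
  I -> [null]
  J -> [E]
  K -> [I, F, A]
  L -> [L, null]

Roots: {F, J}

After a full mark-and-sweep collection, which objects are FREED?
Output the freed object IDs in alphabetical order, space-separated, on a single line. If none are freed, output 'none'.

Answer: A B C G H I K L

Derivation:
Roots: F J
Mark F: refs=E F, marked=F
Mark J: refs=E, marked=F J
Mark E: refs=D null, marked=E F J
Mark D: refs=F, marked=D E F J
Unmarked (collected): A B C G H I K L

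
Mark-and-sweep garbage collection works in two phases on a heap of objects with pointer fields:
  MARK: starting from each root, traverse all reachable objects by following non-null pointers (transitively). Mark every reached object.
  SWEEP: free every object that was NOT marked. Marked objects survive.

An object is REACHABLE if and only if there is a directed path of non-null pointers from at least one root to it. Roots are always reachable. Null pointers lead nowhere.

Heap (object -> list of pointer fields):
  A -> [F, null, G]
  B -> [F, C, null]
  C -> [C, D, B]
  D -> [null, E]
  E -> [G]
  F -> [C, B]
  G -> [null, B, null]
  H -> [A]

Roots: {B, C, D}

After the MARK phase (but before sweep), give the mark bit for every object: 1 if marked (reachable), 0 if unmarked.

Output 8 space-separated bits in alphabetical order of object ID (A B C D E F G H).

Roots: B C D
Mark B: refs=F C null, marked=B
Mark C: refs=C D B, marked=B C
Mark D: refs=null E, marked=B C D
Mark F: refs=C B, marked=B C D F
Mark E: refs=G, marked=B C D E F
Mark G: refs=null B null, marked=B C D E F G
Unmarked (collected): A H

Answer: 0 1 1 1 1 1 1 0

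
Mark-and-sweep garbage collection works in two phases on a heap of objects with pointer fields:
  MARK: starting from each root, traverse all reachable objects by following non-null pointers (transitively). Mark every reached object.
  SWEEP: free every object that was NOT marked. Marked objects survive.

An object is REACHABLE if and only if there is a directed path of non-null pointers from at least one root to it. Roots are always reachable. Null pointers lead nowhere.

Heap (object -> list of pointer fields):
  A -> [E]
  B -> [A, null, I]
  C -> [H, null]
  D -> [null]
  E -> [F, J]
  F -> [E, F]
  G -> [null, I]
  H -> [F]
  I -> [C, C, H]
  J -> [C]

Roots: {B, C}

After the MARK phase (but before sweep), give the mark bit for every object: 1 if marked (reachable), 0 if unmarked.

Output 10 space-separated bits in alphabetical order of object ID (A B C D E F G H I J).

Answer: 1 1 1 0 1 1 0 1 1 1

Derivation:
Roots: B C
Mark B: refs=A null I, marked=B
Mark C: refs=H null, marked=B C
Mark A: refs=E, marked=A B C
Mark I: refs=C C H, marked=A B C I
Mark H: refs=F, marked=A B C H I
Mark E: refs=F J, marked=A B C E H I
Mark F: refs=E F, marked=A B C E F H I
Mark J: refs=C, marked=A B C E F H I J
Unmarked (collected): D G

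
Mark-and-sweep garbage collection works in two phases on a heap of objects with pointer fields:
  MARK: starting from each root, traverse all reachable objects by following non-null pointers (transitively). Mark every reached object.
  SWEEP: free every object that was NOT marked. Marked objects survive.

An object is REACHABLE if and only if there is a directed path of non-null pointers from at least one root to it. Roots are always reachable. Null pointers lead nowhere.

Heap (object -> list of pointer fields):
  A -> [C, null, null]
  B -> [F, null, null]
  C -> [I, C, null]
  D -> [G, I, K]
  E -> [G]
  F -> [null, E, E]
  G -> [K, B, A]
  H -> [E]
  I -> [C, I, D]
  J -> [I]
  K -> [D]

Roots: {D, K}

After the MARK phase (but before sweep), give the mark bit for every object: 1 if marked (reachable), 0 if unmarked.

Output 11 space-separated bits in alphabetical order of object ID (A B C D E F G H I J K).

Roots: D K
Mark D: refs=G I K, marked=D
Mark K: refs=D, marked=D K
Mark G: refs=K B A, marked=D G K
Mark I: refs=C I D, marked=D G I K
Mark B: refs=F null null, marked=B D G I K
Mark A: refs=C null null, marked=A B D G I K
Mark C: refs=I C null, marked=A B C D G I K
Mark F: refs=null E E, marked=A B C D F G I K
Mark E: refs=G, marked=A B C D E F G I K
Unmarked (collected): H J

Answer: 1 1 1 1 1 1 1 0 1 0 1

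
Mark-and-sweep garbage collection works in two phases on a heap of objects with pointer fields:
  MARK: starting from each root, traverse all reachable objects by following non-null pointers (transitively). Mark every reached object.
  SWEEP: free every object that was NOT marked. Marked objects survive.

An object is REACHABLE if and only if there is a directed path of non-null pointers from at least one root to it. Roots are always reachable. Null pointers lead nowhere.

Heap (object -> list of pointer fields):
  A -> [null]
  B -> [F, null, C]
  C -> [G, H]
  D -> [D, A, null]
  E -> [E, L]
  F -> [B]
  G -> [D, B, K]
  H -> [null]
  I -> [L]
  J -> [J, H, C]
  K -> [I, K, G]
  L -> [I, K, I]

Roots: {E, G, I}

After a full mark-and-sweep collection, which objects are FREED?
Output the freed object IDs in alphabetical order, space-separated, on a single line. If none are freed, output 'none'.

Roots: E G I
Mark E: refs=E L, marked=E
Mark G: refs=D B K, marked=E G
Mark I: refs=L, marked=E G I
Mark L: refs=I K I, marked=E G I L
Mark D: refs=D A null, marked=D E G I L
Mark B: refs=F null C, marked=B D E G I L
Mark K: refs=I K G, marked=B D E G I K L
Mark A: refs=null, marked=A B D E G I K L
Mark F: refs=B, marked=A B D E F G I K L
Mark C: refs=G H, marked=A B C D E F G I K L
Mark H: refs=null, marked=A B C D E F G H I K L
Unmarked (collected): J

Answer: J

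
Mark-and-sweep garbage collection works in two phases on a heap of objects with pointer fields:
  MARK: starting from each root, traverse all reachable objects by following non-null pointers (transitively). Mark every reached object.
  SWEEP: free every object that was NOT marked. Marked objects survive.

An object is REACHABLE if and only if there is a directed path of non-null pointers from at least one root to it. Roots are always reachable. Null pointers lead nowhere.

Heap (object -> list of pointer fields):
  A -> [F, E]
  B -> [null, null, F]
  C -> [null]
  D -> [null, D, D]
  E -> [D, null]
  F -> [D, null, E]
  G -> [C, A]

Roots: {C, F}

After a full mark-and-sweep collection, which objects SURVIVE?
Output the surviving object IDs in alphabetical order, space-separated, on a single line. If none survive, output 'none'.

Roots: C F
Mark C: refs=null, marked=C
Mark F: refs=D null E, marked=C F
Mark D: refs=null D D, marked=C D F
Mark E: refs=D null, marked=C D E F
Unmarked (collected): A B G

Answer: C D E F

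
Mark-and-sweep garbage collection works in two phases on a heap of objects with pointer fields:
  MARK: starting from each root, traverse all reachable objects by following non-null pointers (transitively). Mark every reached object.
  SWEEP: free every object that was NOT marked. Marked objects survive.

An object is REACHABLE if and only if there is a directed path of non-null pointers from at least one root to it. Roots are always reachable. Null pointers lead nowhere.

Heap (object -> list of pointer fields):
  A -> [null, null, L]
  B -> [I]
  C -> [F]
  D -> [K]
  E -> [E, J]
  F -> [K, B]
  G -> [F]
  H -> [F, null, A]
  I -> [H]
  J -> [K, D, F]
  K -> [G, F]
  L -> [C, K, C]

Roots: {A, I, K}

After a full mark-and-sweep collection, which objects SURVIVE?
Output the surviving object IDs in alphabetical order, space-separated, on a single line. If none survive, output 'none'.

Roots: A I K
Mark A: refs=null null L, marked=A
Mark I: refs=H, marked=A I
Mark K: refs=G F, marked=A I K
Mark L: refs=C K C, marked=A I K L
Mark H: refs=F null A, marked=A H I K L
Mark G: refs=F, marked=A G H I K L
Mark F: refs=K B, marked=A F G H I K L
Mark C: refs=F, marked=A C F G H I K L
Mark B: refs=I, marked=A B C F G H I K L
Unmarked (collected): D E J

Answer: A B C F G H I K L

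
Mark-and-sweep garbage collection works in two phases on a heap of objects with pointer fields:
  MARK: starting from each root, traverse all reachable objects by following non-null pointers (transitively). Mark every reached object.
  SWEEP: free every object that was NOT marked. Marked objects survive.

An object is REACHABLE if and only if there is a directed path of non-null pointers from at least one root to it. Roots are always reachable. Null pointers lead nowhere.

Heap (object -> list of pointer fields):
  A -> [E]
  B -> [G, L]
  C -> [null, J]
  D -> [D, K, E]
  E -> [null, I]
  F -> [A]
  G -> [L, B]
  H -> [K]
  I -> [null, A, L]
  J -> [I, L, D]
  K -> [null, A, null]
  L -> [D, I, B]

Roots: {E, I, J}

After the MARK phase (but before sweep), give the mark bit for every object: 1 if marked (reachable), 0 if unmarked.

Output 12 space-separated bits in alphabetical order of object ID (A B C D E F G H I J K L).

Roots: E I J
Mark E: refs=null I, marked=E
Mark I: refs=null A L, marked=E I
Mark J: refs=I L D, marked=E I J
Mark A: refs=E, marked=A E I J
Mark L: refs=D I B, marked=A E I J L
Mark D: refs=D K E, marked=A D E I J L
Mark B: refs=G L, marked=A B D E I J L
Mark K: refs=null A null, marked=A B D E I J K L
Mark G: refs=L B, marked=A B D E G I J K L
Unmarked (collected): C F H

Answer: 1 1 0 1 1 0 1 0 1 1 1 1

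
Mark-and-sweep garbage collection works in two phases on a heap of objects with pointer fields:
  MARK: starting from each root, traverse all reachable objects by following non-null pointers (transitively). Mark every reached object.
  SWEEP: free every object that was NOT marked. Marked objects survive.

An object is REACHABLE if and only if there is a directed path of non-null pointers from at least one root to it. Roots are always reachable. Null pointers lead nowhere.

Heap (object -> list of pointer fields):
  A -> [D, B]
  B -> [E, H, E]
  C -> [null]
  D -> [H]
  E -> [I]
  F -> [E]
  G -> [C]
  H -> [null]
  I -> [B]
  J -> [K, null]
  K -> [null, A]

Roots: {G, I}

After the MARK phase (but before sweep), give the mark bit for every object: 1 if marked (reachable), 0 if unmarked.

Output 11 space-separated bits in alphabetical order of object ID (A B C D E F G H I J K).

Answer: 0 1 1 0 1 0 1 1 1 0 0

Derivation:
Roots: G I
Mark G: refs=C, marked=G
Mark I: refs=B, marked=G I
Mark C: refs=null, marked=C G I
Mark B: refs=E H E, marked=B C G I
Mark E: refs=I, marked=B C E G I
Mark H: refs=null, marked=B C E G H I
Unmarked (collected): A D F J K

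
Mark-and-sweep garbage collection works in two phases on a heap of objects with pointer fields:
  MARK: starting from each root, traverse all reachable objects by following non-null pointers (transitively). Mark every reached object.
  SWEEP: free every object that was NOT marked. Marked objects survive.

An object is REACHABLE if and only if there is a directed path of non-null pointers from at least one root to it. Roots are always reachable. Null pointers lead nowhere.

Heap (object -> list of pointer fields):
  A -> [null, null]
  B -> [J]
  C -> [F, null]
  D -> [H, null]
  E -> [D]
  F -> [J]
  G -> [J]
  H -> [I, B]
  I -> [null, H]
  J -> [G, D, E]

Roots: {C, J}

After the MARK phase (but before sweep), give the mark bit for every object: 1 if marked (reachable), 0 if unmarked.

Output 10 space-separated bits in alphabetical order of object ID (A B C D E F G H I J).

Answer: 0 1 1 1 1 1 1 1 1 1

Derivation:
Roots: C J
Mark C: refs=F null, marked=C
Mark J: refs=G D E, marked=C J
Mark F: refs=J, marked=C F J
Mark G: refs=J, marked=C F G J
Mark D: refs=H null, marked=C D F G J
Mark E: refs=D, marked=C D E F G J
Mark H: refs=I B, marked=C D E F G H J
Mark I: refs=null H, marked=C D E F G H I J
Mark B: refs=J, marked=B C D E F G H I J
Unmarked (collected): A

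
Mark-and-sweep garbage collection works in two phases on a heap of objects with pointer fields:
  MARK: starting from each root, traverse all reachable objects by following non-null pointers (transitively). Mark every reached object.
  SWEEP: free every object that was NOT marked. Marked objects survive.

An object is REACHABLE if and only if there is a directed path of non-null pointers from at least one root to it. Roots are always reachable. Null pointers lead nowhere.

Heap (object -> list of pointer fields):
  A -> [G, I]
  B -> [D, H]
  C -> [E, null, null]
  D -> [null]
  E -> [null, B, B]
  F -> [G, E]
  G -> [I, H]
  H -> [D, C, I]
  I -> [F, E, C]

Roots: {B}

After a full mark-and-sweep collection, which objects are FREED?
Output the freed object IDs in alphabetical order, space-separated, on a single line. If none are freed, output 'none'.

Roots: B
Mark B: refs=D H, marked=B
Mark D: refs=null, marked=B D
Mark H: refs=D C I, marked=B D H
Mark C: refs=E null null, marked=B C D H
Mark I: refs=F E C, marked=B C D H I
Mark E: refs=null B B, marked=B C D E H I
Mark F: refs=G E, marked=B C D E F H I
Mark G: refs=I H, marked=B C D E F G H I
Unmarked (collected): A

Answer: A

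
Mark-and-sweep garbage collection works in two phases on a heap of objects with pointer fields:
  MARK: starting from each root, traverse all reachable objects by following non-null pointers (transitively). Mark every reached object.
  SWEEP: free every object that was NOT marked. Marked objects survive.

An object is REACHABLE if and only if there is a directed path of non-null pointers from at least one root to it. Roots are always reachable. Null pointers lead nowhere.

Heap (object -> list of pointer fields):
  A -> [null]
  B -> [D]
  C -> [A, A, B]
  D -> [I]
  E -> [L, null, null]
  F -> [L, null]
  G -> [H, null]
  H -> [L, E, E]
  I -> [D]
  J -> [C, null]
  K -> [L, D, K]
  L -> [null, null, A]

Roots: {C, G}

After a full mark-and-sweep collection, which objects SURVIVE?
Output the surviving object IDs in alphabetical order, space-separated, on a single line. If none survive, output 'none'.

Roots: C G
Mark C: refs=A A B, marked=C
Mark G: refs=H null, marked=C G
Mark A: refs=null, marked=A C G
Mark B: refs=D, marked=A B C G
Mark H: refs=L E E, marked=A B C G H
Mark D: refs=I, marked=A B C D G H
Mark L: refs=null null A, marked=A B C D G H L
Mark E: refs=L null null, marked=A B C D E G H L
Mark I: refs=D, marked=A B C D E G H I L
Unmarked (collected): F J K

Answer: A B C D E G H I L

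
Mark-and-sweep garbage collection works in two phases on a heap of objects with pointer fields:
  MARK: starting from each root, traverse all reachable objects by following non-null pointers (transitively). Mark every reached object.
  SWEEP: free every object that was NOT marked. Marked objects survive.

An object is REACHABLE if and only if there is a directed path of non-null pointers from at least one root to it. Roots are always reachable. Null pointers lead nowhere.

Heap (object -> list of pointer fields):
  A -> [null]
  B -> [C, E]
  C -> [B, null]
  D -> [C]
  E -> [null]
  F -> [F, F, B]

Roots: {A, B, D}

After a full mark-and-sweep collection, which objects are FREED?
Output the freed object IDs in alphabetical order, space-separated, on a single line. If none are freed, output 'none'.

Roots: A B D
Mark A: refs=null, marked=A
Mark B: refs=C E, marked=A B
Mark D: refs=C, marked=A B D
Mark C: refs=B null, marked=A B C D
Mark E: refs=null, marked=A B C D E
Unmarked (collected): F

Answer: F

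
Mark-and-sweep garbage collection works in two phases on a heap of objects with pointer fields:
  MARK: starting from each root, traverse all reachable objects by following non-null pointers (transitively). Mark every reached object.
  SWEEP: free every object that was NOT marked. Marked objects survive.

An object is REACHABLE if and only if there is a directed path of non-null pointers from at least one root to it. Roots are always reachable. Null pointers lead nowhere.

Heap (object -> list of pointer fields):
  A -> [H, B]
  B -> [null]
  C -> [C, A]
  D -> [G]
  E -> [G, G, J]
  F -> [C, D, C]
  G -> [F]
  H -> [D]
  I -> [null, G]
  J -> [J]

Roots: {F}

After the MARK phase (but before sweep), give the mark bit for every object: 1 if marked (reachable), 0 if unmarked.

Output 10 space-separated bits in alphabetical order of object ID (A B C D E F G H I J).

Answer: 1 1 1 1 0 1 1 1 0 0

Derivation:
Roots: F
Mark F: refs=C D C, marked=F
Mark C: refs=C A, marked=C F
Mark D: refs=G, marked=C D F
Mark A: refs=H B, marked=A C D F
Mark G: refs=F, marked=A C D F G
Mark H: refs=D, marked=A C D F G H
Mark B: refs=null, marked=A B C D F G H
Unmarked (collected): E I J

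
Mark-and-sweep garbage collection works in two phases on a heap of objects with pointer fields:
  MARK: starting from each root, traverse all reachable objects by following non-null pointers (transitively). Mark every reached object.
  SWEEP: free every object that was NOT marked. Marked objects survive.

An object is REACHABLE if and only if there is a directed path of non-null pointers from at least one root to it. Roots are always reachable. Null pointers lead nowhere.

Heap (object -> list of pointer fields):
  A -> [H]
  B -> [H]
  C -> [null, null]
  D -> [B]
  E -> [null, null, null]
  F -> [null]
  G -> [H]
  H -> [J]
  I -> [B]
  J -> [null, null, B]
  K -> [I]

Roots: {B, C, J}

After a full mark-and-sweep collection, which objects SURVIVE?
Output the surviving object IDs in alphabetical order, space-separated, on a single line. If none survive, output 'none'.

Roots: B C J
Mark B: refs=H, marked=B
Mark C: refs=null null, marked=B C
Mark J: refs=null null B, marked=B C J
Mark H: refs=J, marked=B C H J
Unmarked (collected): A D E F G I K

Answer: B C H J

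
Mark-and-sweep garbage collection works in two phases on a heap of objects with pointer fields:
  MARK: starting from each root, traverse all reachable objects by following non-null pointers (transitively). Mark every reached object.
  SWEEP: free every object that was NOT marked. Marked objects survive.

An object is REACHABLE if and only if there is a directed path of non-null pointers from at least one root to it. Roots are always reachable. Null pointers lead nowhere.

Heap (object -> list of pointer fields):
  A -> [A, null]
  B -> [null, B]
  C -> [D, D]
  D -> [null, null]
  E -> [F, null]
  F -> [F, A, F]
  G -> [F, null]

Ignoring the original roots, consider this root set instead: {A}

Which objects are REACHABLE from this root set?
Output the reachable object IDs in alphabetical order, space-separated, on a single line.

Roots: A
Mark A: refs=A null, marked=A
Unmarked (collected): B C D E F G

Answer: A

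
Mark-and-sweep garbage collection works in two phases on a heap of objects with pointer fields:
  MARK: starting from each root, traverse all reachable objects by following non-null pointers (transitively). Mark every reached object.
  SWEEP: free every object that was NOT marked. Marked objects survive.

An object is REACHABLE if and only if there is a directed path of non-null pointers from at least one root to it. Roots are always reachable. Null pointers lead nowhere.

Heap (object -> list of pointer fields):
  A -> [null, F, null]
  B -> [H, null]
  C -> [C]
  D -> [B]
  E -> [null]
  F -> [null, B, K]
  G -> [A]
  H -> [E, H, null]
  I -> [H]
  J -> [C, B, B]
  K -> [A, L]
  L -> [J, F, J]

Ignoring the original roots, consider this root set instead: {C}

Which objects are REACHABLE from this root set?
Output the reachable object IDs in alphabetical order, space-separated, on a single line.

Answer: C

Derivation:
Roots: C
Mark C: refs=C, marked=C
Unmarked (collected): A B D E F G H I J K L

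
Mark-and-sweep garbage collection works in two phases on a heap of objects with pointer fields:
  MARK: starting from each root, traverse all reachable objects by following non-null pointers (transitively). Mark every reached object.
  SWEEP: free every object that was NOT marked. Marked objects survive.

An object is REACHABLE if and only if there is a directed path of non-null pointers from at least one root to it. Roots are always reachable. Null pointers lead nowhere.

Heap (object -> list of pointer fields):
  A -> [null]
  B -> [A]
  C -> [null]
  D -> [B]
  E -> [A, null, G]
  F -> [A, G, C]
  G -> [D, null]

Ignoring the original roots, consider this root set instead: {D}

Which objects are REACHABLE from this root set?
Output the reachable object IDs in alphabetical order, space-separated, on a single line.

Roots: D
Mark D: refs=B, marked=D
Mark B: refs=A, marked=B D
Mark A: refs=null, marked=A B D
Unmarked (collected): C E F G

Answer: A B D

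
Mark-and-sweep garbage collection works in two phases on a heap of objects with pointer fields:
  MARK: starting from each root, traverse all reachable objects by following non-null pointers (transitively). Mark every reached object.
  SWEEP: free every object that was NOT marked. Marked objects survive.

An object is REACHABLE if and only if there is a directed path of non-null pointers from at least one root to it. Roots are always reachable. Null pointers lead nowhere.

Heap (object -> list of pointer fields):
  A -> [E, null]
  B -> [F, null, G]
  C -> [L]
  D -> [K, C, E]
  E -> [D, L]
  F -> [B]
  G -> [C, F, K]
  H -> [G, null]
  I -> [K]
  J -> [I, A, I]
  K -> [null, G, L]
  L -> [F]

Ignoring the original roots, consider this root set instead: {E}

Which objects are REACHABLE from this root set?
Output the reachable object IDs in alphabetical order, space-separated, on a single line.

Roots: E
Mark E: refs=D L, marked=E
Mark D: refs=K C E, marked=D E
Mark L: refs=F, marked=D E L
Mark K: refs=null G L, marked=D E K L
Mark C: refs=L, marked=C D E K L
Mark F: refs=B, marked=C D E F K L
Mark G: refs=C F K, marked=C D E F G K L
Mark B: refs=F null G, marked=B C D E F G K L
Unmarked (collected): A H I J

Answer: B C D E F G K L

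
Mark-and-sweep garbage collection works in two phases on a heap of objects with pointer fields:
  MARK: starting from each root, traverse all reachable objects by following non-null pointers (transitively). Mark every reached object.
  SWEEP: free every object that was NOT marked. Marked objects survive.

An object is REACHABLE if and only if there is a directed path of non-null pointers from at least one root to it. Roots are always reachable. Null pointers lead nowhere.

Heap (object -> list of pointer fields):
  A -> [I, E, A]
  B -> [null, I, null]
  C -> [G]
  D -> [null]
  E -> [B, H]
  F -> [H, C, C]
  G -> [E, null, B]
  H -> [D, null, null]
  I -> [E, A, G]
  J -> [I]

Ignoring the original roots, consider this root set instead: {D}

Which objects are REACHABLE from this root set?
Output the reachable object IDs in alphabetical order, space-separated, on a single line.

Answer: D

Derivation:
Roots: D
Mark D: refs=null, marked=D
Unmarked (collected): A B C E F G H I J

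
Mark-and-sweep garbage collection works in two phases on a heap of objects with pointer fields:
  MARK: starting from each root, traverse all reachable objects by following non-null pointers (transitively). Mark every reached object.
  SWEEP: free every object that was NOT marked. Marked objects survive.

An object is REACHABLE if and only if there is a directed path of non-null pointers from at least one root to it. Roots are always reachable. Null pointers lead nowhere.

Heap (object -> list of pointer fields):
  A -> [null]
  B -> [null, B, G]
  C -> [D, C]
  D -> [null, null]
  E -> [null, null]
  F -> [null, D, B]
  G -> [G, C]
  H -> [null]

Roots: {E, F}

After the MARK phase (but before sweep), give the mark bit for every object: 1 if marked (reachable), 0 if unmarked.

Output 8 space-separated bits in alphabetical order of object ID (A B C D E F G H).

Answer: 0 1 1 1 1 1 1 0

Derivation:
Roots: E F
Mark E: refs=null null, marked=E
Mark F: refs=null D B, marked=E F
Mark D: refs=null null, marked=D E F
Mark B: refs=null B G, marked=B D E F
Mark G: refs=G C, marked=B D E F G
Mark C: refs=D C, marked=B C D E F G
Unmarked (collected): A H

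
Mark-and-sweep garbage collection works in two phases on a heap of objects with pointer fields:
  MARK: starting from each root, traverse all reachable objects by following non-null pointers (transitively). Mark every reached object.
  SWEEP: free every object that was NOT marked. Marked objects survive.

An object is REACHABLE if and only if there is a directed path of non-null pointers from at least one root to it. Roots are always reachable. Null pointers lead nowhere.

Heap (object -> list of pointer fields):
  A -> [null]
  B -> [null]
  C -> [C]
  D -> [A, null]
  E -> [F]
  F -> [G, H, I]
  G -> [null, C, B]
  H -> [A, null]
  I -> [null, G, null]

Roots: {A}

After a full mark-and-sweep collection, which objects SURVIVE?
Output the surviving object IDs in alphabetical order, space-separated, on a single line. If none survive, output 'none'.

Answer: A

Derivation:
Roots: A
Mark A: refs=null, marked=A
Unmarked (collected): B C D E F G H I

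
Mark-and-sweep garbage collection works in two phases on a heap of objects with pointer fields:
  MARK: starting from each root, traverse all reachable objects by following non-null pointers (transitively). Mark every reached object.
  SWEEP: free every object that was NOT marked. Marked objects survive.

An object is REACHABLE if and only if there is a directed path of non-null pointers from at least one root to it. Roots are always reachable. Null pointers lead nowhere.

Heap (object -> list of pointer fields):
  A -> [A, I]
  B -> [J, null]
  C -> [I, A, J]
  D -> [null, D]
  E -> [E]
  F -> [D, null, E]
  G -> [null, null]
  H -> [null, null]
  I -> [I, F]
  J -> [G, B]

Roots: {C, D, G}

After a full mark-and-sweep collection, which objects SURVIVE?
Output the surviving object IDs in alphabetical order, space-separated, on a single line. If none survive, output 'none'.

Roots: C D G
Mark C: refs=I A J, marked=C
Mark D: refs=null D, marked=C D
Mark G: refs=null null, marked=C D G
Mark I: refs=I F, marked=C D G I
Mark A: refs=A I, marked=A C D G I
Mark J: refs=G B, marked=A C D G I J
Mark F: refs=D null E, marked=A C D F G I J
Mark B: refs=J null, marked=A B C D F G I J
Mark E: refs=E, marked=A B C D E F G I J
Unmarked (collected): H

Answer: A B C D E F G I J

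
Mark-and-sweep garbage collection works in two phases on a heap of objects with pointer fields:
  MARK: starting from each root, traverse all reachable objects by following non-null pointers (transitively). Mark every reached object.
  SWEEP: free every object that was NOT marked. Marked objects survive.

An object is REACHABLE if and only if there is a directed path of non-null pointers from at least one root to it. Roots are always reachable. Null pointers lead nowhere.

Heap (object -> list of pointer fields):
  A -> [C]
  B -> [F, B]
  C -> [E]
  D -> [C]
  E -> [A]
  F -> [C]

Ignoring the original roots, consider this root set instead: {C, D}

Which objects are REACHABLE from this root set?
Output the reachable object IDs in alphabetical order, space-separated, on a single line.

Answer: A C D E

Derivation:
Roots: C D
Mark C: refs=E, marked=C
Mark D: refs=C, marked=C D
Mark E: refs=A, marked=C D E
Mark A: refs=C, marked=A C D E
Unmarked (collected): B F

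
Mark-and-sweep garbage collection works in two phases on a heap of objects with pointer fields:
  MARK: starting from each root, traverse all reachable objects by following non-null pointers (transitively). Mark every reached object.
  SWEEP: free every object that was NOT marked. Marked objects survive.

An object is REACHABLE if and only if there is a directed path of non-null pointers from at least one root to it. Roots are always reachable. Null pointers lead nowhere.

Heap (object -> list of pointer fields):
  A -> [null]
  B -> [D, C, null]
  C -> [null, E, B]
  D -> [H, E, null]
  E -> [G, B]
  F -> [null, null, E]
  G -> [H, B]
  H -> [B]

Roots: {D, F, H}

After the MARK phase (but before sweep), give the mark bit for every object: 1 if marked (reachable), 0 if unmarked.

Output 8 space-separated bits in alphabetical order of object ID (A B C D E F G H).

Answer: 0 1 1 1 1 1 1 1

Derivation:
Roots: D F H
Mark D: refs=H E null, marked=D
Mark F: refs=null null E, marked=D F
Mark H: refs=B, marked=D F H
Mark E: refs=G B, marked=D E F H
Mark B: refs=D C null, marked=B D E F H
Mark G: refs=H B, marked=B D E F G H
Mark C: refs=null E B, marked=B C D E F G H
Unmarked (collected): A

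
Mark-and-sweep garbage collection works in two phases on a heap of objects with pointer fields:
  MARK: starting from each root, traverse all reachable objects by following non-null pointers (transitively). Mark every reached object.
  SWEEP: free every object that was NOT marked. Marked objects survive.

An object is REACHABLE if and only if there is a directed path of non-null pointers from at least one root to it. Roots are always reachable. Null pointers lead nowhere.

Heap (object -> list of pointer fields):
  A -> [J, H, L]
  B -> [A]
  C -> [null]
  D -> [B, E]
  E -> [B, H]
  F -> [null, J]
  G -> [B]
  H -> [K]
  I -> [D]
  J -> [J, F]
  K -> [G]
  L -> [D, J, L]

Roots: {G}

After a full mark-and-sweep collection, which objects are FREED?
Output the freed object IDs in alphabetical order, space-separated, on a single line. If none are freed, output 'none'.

Roots: G
Mark G: refs=B, marked=G
Mark B: refs=A, marked=B G
Mark A: refs=J H L, marked=A B G
Mark J: refs=J F, marked=A B G J
Mark H: refs=K, marked=A B G H J
Mark L: refs=D J L, marked=A B G H J L
Mark F: refs=null J, marked=A B F G H J L
Mark K: refs=G, marked=A B F G H J K L
Mark D: refs=B E, marked=A B D F G H J K L
Mark E: refs=B H, marked=A B D E F G H J K L
Unmarked (collected): C I

Answer: C I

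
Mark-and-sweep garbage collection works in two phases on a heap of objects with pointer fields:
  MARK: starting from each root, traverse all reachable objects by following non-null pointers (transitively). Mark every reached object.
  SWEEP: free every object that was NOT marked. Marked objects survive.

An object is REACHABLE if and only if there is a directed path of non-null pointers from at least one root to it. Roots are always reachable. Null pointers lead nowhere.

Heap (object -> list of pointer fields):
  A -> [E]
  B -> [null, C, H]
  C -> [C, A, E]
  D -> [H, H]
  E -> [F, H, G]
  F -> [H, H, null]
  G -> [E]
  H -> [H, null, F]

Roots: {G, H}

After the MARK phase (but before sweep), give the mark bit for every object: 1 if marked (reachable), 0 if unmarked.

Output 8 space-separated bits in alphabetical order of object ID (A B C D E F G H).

Answer: 0 0 0 0 1 1 1 1

Derivation:
Roots: G H
Mark G: refs=E, marked=G
Mark H: refs=H null F, marked=G H
Mark E: refs=F H G, marked=E G H
Mark F: refs=H H null, marked=E F G H
Unmarked (collected): A B C D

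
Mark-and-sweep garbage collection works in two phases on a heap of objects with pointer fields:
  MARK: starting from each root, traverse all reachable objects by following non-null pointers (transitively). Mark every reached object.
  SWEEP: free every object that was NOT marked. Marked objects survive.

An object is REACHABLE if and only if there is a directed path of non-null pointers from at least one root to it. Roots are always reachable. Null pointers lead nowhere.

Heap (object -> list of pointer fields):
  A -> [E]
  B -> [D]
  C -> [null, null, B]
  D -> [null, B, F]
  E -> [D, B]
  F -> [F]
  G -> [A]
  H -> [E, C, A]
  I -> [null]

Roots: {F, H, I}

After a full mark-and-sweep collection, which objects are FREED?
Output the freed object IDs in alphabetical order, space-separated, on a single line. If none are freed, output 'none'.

Roots: F H I
Mark F: refs=F, marked=F
Mark H: refs=E C A, marked=F H
Mark I: refs=null, marked=F H I
Mark E: refs=D B, marked=E F H I
Mark C: refs=null null B, marked=C E F H I
Mark A: refs=E, marked=A C E F H I
Mark D: refs=null B F, marked=A C D E F H I
Mark B: refs=D, marked=A B C D E F H I
Unmarked (collected): G

Answer: G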